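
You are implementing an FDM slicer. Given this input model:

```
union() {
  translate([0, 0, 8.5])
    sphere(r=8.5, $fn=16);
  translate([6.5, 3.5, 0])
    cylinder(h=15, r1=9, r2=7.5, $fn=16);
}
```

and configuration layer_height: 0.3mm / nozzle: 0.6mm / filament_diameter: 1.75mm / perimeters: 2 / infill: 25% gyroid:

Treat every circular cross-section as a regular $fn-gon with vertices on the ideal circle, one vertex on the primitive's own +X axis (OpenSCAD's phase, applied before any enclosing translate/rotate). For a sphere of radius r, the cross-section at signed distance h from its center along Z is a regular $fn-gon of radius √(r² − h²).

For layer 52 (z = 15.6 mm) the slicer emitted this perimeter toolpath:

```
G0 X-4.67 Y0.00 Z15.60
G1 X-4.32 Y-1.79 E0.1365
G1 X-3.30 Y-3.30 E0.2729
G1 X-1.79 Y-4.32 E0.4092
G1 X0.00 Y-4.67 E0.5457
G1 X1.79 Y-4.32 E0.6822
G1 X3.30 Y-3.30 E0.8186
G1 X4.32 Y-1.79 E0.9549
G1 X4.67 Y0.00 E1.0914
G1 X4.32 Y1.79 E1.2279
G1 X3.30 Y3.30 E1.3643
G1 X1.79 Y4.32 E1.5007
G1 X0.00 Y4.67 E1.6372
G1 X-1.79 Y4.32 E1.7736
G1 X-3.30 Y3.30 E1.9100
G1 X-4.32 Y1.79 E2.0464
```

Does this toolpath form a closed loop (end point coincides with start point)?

Start point (G0): (-4.67, 0.00). End point (last G1): the path does not return to the start — open.

no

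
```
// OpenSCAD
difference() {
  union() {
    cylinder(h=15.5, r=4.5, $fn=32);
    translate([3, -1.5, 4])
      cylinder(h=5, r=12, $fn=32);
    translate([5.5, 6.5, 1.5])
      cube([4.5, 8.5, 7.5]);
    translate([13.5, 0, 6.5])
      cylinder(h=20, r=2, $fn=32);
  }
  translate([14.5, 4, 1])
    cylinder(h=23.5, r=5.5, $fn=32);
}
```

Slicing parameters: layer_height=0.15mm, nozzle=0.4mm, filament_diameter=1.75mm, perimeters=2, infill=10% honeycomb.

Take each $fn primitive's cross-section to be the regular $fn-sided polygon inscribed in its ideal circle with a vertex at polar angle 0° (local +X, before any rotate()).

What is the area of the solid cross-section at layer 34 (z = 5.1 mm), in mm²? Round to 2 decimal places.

440.40 mm²

At z = 5.1 mm: the r=4.5 cylinder gives a regular 32-gon of circumradius 4.5 (constant along its height) (area = (32/2)·4.500²·sin(360°/32) = 63.21 mm²); the r=12 cylinder at (3, -1.5) gives a regular 32-gon of circumradius 12 (constant along its height) (area = (32/2)·12.000²·sin(360°/32) = 449.49 mm²); the cube at (5.5, 6.5) is present — its section is the full 4.5×8.5 rectangle (area 38.25 mm²); the cylinder at (13.5, 0) is not intersected at this z (z outside [6.5, 26.5]); Merging all regions: the regions partially overlap — summed areas 550.95 mm² minus the doubly-counted overlap 76.20 mm² gives 474.75 mm² — area = 474.75 mm²; the cylinder at (14.5, 4): section is a regular 32-gon, circumradius r=5.5 (area = (32/2)·5.500²·sin(360°/32) = 94.42 mm²); After the difference (first − rest): starting from the result so far (474.75 mm²), the r=5.5 cylinder at (14.5, 4) partially overlaps it — only the 34.35 mm² overlap (of its 94.42 mm²) is removed, clipping the outline — area = 440.40 mm². Overall, the cross-section is a single solid region. Net area = 440.40 mm².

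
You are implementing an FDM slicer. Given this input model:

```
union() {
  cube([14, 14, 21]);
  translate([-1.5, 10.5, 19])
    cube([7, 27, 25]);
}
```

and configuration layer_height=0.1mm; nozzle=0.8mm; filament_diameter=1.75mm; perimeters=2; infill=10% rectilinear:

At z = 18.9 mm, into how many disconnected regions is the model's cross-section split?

At z = 18.9 mm: the 14×14 cube contributes its full rectangle; the cube at (-1.5, 10.5) is not intersected at this z (z outside [19, 44]); Combining (union): only the 14×14 cube is present, so the union is just that shape — 1 connected region. The result has 1 disconnected region.

1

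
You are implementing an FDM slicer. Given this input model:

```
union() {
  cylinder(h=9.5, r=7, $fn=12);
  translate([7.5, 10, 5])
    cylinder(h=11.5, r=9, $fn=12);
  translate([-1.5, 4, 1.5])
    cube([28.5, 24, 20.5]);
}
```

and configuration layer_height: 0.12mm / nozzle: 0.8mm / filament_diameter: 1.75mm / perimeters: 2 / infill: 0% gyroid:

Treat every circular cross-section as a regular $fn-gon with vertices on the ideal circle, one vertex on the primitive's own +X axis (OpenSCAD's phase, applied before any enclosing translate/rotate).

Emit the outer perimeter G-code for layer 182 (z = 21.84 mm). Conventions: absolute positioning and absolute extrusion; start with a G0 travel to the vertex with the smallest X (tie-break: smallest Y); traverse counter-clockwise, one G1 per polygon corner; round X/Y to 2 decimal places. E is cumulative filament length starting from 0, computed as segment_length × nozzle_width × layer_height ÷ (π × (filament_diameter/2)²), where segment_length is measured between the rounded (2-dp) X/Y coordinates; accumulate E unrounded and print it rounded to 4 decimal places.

At z = 21.84 mm: the cylinder is not intersected at this z (z outside [0, 9.5]); the cylinder at (7.5, 10) is not intersected at this z (z outside [5, 16.5]); the cube at (-1.5, 4) is present — its section is the full 28.5×24 rectangle; Taking the union: only the 28.5×24 cube at (-1.5, 4) is present, so the union is just that shape — 1 connected region. The outline is a single polygon with 4 vertices. Extrusion per mm of travel: 0.8 × 0.12 / (π × 0.875²) = 0.039912. Accumulating E over each segment gives final E = 4.1908.

G0 X-1.50 Y4.00 Z21.84
G1 X27.00 Y4.00 E1.1375
G1 X27.00 Y28.00 E2.0954
G1 X-1.50 Y28.00 E3.2329
G1 X-1.50 Y4.00 E4.1908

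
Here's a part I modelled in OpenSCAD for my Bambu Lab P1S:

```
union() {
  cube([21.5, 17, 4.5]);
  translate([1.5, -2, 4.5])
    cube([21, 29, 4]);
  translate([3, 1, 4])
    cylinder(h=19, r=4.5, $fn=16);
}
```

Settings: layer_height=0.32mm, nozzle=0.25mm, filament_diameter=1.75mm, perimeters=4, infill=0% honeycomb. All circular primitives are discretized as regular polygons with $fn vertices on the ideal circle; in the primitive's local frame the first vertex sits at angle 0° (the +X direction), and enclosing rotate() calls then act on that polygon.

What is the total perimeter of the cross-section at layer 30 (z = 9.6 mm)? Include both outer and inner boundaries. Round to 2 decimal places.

At z = 9.6 mm: the cube does not reach this height (z outside [0, 4.5]); the cube at (1.5, -2) is not intersected at this z (z outside [4.5, 8.5]); the cylinder at (3, 1): section is a regular 16-gon, circumradius r=4.5 (perimeter = 2·16·4.500·sin(180°/16) = 28.09 mm); Combining (union): only the r=4.5 cylinder at (3, 1) is present, so the union is just that shape — boundary = 28.09 mm. Overall, the cross-section is a single solid region. Total boundary length (outer) = 28.09 mm.

28.09 mm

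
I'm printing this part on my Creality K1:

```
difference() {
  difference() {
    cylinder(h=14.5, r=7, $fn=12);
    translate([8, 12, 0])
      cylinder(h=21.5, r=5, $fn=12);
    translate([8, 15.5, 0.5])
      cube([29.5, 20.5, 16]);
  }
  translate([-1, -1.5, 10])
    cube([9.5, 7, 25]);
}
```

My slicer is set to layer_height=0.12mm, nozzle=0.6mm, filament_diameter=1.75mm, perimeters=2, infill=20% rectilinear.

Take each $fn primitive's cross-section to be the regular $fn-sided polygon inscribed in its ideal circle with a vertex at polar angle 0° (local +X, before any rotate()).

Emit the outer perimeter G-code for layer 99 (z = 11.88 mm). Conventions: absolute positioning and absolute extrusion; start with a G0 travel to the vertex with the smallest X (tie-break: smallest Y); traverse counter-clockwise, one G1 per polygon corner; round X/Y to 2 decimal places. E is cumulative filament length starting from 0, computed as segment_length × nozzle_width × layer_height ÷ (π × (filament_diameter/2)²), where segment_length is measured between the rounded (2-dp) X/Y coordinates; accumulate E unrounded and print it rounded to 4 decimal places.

G0 X-7.00 Y0.00 Z11.88
G1 X-6.06 Y-3.50 E0.1085
G1 X-3.50 Y-6.06 E0.2169
G1 X0.00 Y-7.00 E0.3253
G1 X3.50 Y-6.06 E0.4338
G1 X6.06 Y-3.50 E0.5422
G1 X6.60 Y-1.50 E0.6042
G1 X-1.00 Y-1.50 E0.8317
G1 X-1.00 Y5.50 E1.0412
G1 X4.06 Y5.50 E1.1927
G1 X3.50 Y6.06 E1.2164
G1 X0.00 Y7.00 E1.3249
G1 X-3.50 Y6.06 E1.4334
G1 X-6.06 Y3.50 E1.5418
G1 X-7.00 Y0.00 E1.6502

At z = 11.88 mm: the r=7 cylinder contributes a regular 12-gon of circumradius 7; the r=5 cylinder at (8, 12) gives a regular 12-gon of circumradius 5 (constant along its height); the cube at (8, 15.5) is present — its section is the full 29.5×20.5 rectangle; Taking the first minus the rest: starting from the r=7 cylinder, the r=5 cylinder at (8, 12) misses the remaining region (no effect); the 29.5×20.5 cube at (8, 15.5) misses the remaining region (no effect) — 1 connected region; the cube at (-1, -1.5) is present — its section is the full 9.5×7 rectangle; Subtracting the remaining from the first: starting from the result so far, the 9.5×7 cube at (-1, -1.5) partially overlaps it — only the 50.18 mm² overlap (of its 66.50 mm²) is removed, clipping the outline — 1 connected region. The outline is a single polygon with 14 vertices. Extrusion per mm of travel: 0.6 × 0.12 / (π × 0.875²) = 0.029934. Accumulating E over each segment gives final E = 1.6502.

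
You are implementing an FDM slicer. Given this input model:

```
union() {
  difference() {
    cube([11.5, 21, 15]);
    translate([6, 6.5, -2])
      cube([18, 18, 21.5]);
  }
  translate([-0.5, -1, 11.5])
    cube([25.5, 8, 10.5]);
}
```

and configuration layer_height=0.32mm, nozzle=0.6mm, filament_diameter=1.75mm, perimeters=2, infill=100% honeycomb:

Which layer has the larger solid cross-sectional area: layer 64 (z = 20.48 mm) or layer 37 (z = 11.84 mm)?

Layer 64 (z = 20.48): the cube is absent (z outside [0, 15]); the cube at (6, 6.5) does not reach this height (z outside [-2, 19.5]); Subtracting the remaining from the first: the first operand is absent here, so nothing remains; the 25.5×8 cube at (-0.5, -1) contributes its full rectangle (area 204.00 mm²); Merging all regions: only the 25.5×8 cube at (-0.5, -1) is present, so the union is just that shape — area = 204.00 mm². So its area = 204.00 mm². Layer 37 (z = 11.84): the cube (footprint 11.5×21) is included at this height (area 241.50 mm²); the 18×18 cube at (6, 6.5) contributes its full rectangle (area 324.00 mm²); Subtracting the remaining from the first: starting from the 11.5×21 cube (241.50 mm²), the 18×18 cube at (6, 6.5) partially overlaps it — only the 79.75 mm² overlap (of its 324.00 mm²) is removed, clipping the outline — area = 161.75 mm²; the cube at (-0.5, -1) (footprint 25.5×8) is included at this height (area 204.00 mm²); Taking the union: the regions partially overlap — summed areas 365.75 mm² minus the doubly-counted overlap 77.75 mm² gives 288.00 mm² — area = 288.00 mm². So its area = 288.00 mm². Layer 37 is larger (288.00 vs 204.00 mm²).

layer 37 (z = 11.84 mm)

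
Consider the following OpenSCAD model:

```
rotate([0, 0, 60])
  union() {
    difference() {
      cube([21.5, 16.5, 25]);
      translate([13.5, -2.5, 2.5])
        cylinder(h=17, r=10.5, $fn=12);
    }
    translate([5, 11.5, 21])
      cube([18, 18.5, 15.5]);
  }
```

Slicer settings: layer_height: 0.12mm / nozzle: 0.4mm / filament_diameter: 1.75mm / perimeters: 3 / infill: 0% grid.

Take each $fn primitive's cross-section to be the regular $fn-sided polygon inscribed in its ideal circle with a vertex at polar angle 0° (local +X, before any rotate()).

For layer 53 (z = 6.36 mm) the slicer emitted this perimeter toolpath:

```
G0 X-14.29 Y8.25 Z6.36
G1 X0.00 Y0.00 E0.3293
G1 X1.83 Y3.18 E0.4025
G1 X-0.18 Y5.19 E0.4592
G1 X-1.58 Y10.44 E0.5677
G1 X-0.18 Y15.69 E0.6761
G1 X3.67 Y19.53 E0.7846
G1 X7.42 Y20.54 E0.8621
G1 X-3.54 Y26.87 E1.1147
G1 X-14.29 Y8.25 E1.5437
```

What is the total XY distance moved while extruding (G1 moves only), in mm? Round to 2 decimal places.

Sum the Euclidean lengths of each G1 segment: total = 77.36 mm.

77.36 mm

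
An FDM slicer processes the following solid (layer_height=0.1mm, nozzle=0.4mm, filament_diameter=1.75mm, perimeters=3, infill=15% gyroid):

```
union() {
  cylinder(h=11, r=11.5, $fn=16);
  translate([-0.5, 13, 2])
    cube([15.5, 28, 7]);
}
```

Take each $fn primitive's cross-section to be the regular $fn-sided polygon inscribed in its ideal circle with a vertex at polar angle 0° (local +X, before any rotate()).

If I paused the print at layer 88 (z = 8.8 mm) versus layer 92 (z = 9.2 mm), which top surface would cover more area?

layer 88 (z = 8.8 mm)

Layer 88 (z = 8.8): the cylinder: section is a regular 16-gon, circumradius r=11.5 (area = (16/2)·11.500²·sin(360°/16) = 404.88 mm²); the cube at (-0.5, 13) (footprint 15.5×28) is included at this height (area 434.00 mm²); Merging all regions: the 2 present regions are separate (no shared area or edge), so areas and boundary lengths simply add and each stays a separate island — area = 838.88 mm². So its area = 838.88 mm². Layer 92 (z = 9.2): the cylinder: section is a regular 16-gon, circumradius r=11.5 (area = (16/2)·11.500²·sin(360°/16) = 404.88 mm²); the cube at (-0.5, 13) is absent (z outside [2, 9]); Combining (union): only the r=11.5 cylinder is present, so the union is just that shape — area = 404.88 mm². So its area = 404.88 mm². Layer 88 is larger (838.88 vs 404.88 mm²).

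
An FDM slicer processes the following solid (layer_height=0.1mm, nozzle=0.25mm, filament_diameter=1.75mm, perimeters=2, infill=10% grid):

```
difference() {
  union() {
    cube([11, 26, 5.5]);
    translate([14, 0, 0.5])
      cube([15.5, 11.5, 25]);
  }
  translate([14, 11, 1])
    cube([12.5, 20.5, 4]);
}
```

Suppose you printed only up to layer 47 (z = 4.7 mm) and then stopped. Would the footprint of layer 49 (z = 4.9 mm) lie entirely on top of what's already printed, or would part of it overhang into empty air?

entirely on top

Compare the two slices. At z = 4.7: the cube (footprint 11×26) is included at this height (area 286.00 mm²); the 15.5×11.5 cube at (14, 0) contributes its full rectangle (area 178.25 mm²); Taking the union: the 2 present regions are separate (no shared area or edge), so areas and boundary lengths simply add and each stays a separate island — area = 464.25 mm²; the cube at (14, 11) is present — its section is the full 12.5×20.5 rectangle (area 256.25 mm²); Subtracting the remaining from the first: starting from that combined region (464.25 mm²), the 12.5×20.5 cube at (14, 11) partially overlaps it — only the 6.25 mm² overlap (of its 256.25 mm²) is removed, clipping the outline — area = 458.00 mm². At z = 4.9: the 11×26 cube contributes its full rectangle (area 286.00 mm²); the cube at (14, 0) (footprint 15.5×11.5) is included at this height (area 178.25 mm²); Taking the union: the 2 present regions are separate (no shared area or edge), so areas and boundary lengths simply add and each stays a separate island — area = 464.25 mm²; the cube at (14, 11) (footprint 12.5×20.5) is included at this height (area 256.25 mm²); Subtracting the remaining from the first: starting from that combined region (464.25 mm²), the 12.5×20.5 cube at (14, 11) partially overlaps it — only the 6.25 mm² overlap (of its 256.25 mm²) is removed, clipping the outline — area = 458.00 mm². Checking containment: the cross-section at z = 4.9 is a subset of the cross-section at z = 4.7.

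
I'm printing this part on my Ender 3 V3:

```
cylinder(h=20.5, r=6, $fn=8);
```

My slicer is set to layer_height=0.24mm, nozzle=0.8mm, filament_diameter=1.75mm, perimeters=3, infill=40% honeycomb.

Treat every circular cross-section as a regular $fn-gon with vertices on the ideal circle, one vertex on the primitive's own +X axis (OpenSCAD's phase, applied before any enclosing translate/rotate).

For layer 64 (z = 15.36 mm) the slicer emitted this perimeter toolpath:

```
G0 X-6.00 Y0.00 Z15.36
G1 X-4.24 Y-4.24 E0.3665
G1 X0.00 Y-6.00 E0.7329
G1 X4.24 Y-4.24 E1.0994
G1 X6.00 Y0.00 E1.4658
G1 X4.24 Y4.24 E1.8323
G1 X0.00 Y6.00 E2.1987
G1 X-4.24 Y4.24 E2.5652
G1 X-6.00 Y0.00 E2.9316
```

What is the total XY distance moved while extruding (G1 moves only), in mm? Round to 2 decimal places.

36.73 mm

Sum the Euclidean lengths of each G1 segment: total = 36.73 mm.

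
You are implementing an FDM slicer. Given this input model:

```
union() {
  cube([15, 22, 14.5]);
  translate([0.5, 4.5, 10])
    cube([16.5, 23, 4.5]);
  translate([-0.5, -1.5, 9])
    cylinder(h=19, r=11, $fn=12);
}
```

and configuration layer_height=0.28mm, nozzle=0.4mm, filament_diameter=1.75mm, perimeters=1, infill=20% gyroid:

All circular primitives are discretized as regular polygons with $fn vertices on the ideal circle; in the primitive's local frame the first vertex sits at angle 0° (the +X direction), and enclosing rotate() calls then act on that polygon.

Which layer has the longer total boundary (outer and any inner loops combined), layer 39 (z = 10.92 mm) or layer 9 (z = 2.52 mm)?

layer 39 (z = 10.92 mm)

Layer 39 (z = 10.92): the 15×22 cube contributes its full rectangle (perimeter 74.00 mm); the cube at (0.5, 4.5) (footprint 16.5×23) is included at this height (perimeter 79.00 mm); the r=11 cylinder at (-0.5, -1.5) gives a regular 12-gon of circumradius 11 (constant along its height) (perimeter = 2·12·11.000·sin(180°/12) = 68.33 mm); Taking the union: the regions partially overlap (shared area 323.58 mm²), so the edge portions inside another operand are dropped and the merged outline is re-measured after clipping — boundary = 122.85 mm. So its perimeter = 122.85 mm. Layer 9 (z = 2.52): the 15×22 cube contributes its full rectangle (perimeter 74.00 mm); the cube at (0.5, 4.5) does not reach this height (z outside [10, 14.5]); the cylinder at (-0.5, -1.5) is absent (z outside [9, 28]); Merging all regions: only the 15×22 cube is present, so the union is just that shape — boundary = 74.00 mm. So its perimeter = 74.00 mm. Layer 39 is larger (122.85 vs 74.00 mm).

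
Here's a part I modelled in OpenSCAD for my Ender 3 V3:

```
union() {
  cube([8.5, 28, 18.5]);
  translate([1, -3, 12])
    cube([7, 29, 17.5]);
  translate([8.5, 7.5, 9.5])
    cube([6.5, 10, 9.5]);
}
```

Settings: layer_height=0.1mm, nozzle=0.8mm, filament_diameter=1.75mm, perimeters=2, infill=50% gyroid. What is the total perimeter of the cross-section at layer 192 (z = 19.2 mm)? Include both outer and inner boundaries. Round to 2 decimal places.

72.00 mm

At z = 19.2 mm: the cube is not intersected at this z (z outside [0, 18.5]); the 7×29 cube at (1, -3) contributes its full rectangle (perimeter 72.00 mm); the cube at (8.5, 7.5) does not reach this height (z outside [9.5, 19]); Taking the union: only the 7×29 cube at (1, -3) is present, so the union is just that shape — boundary = 72.00 mm. Overall, the cross-section is a single solid region. Total boundary length (outer) = 72.00 mm.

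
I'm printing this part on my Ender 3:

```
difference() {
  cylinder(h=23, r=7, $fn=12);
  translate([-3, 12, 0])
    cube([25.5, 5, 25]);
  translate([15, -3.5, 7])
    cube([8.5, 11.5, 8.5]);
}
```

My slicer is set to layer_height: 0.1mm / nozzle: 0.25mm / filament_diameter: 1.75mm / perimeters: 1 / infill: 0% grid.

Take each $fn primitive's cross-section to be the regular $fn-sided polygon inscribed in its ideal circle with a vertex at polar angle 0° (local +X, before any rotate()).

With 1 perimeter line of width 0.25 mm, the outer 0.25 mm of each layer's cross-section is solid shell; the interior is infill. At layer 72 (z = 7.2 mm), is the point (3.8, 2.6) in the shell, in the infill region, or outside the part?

At z = 7.2 mm: the r=7 cylinder gives a regular 12-gon of circumradius 7 (constant along its height); the 25.5×5 cube at (-3, 12) contributes its full rectangle; the cube at (15, -3.5) is present — its section is the full 8.5×11.5 rectangle; Subtracting the remaining from the first: starting from the r=7 cylinder, the 25.5×5 cube at (-3, 12) misses the remaining region (no effect); the 8.5×11.5 cube at (15, -3.5) misses the remaining region (no effect) — 1 connected region. Overall, the cross-section is a single solid region. The nearest boundary edge runs (3.50, 6.06)→(6.06, 3.50); distance from the point to it = 2.24 mm. The point is inside the cross-section and 2.24 mm from the nearest boundary — more than the 0.25 mm shell width (1 × 0.25), so it's in the infill interior.

infill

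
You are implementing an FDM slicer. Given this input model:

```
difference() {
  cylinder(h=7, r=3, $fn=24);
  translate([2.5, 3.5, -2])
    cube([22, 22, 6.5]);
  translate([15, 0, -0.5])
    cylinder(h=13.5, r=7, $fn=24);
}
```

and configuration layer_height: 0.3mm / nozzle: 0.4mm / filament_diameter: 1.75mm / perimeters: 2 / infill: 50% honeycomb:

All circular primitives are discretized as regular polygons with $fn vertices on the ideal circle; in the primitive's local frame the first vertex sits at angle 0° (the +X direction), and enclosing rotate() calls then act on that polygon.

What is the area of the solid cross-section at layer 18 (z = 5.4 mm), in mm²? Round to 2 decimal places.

27.95 mm²

At z = 5.4 mm: the cylinder: section is a regular 24-gon, circumradius r=3 (area = (24/2)·3.000²·sin(360°/24) = 27.95 mm²); the cube at (2.5, 3.5) does not reach this height (z outside [-2, 4.5]); the r=7 cylinder at (15, 0) gives a regular 24-gon of circumradius 7 (constant along its height) (area = (24/2)·7.000²·sin(360°/24) = 152.19 mm²); After the difference (first − rest): starting from the r=3 cylinder (27.95 mm²), the r=7 cylinder at (15, 0) misses the remaining region (no effect) — area = 27.95 mm². Overall, the cross-section is a single solid region. Net area = 27.95 mm².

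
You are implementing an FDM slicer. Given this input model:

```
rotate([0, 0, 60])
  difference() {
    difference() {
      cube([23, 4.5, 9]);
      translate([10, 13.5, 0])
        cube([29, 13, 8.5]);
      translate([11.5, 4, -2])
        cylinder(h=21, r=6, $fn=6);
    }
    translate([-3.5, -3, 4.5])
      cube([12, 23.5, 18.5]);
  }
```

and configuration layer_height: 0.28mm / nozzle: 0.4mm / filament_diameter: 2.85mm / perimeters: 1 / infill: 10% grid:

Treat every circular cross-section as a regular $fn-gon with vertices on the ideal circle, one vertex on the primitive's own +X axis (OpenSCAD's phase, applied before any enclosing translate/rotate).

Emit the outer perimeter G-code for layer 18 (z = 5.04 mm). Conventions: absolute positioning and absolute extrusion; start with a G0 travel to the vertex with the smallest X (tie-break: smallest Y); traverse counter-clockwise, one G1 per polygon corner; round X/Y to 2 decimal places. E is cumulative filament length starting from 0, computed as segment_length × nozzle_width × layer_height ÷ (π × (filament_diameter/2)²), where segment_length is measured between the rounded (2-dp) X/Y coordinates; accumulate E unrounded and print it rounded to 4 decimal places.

G0 X4.71 Y17.16 Z5.04
G1 X5.29 Y17.16 E0.0102
G1 X7.60 Y13.16 E0.0913
G1 X11.50 Y19.92 E0.2283
G1 X7.60 Y22.17 E0.3073
G1 X4.71 Y17.16 E0.4089

At z = 5.04 mm: the cube is present — its section is the full 23×4.5 rectangle; the 29×13 cube at (10, 13.5) contributes its full rectangle; the r=6 cylinder at (11.5, 4) contributes a regular 6-gon of circumradius 6; Taking the first minus the rest: starting from the 23×4.5 cube, the 29×13 cube at (10, 13.5) misses the remaining region (no effect); the r=6 cylinder at (11.5, 4) partially overlaps it — only the 44.62 mm² overlap (of its 93.53 mm²) is removed, clipping the outline — 2 connected regions; the 12×23.5 cube at (-3.5, -3) contributes its full rectangle; Taking the first minus the rest: starting from that combined region, the 12×23.5 cube at (-3.5, -3) partially overlaps it — only the 29.44 mm² overlap (of its 282.00 mm²) is removed, clipping the outline — 1 connected region; (whole slice rotated 60° about Z — lengths, areas and connectivity unchanged). The outline is a single polygon with 5 vertices. Extrusion per mm of travel: 0.4 × 0.28 / (π × 1.425²) = 0.017557. Accumulating E over each segment gives final E = 0.4089.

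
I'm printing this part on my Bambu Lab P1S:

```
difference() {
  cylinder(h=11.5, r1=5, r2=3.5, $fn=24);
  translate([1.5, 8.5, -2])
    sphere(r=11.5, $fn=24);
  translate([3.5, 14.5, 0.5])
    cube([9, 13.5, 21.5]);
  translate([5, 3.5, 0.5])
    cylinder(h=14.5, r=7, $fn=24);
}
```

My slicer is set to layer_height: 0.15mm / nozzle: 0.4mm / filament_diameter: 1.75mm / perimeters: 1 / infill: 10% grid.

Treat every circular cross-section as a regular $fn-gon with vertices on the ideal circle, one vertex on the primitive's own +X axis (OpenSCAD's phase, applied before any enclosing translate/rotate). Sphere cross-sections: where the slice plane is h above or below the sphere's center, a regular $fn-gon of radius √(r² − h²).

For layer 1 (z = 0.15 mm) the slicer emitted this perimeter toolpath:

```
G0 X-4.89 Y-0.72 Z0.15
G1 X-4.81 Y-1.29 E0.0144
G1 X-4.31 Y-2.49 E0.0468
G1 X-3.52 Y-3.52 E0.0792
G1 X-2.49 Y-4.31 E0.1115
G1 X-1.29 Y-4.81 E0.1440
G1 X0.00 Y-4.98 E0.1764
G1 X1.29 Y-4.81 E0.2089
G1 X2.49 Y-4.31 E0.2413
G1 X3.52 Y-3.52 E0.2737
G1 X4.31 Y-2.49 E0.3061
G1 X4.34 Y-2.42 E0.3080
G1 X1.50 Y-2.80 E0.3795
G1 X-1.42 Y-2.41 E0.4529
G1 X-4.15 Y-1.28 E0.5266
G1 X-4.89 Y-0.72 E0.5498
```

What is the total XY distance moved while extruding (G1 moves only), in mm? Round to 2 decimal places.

Sum the Euclidean lengths of each G1 segment: total = 22.04 mm.

22.04 mm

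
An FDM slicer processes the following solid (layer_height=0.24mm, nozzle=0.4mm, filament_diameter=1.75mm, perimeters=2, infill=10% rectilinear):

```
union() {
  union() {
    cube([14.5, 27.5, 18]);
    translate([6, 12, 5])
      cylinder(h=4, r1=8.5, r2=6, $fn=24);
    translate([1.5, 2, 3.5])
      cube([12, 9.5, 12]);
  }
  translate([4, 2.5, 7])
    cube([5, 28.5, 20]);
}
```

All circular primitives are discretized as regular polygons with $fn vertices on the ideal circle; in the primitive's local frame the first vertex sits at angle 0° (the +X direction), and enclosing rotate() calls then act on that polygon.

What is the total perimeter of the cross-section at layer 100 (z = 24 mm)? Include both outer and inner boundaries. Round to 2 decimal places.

At z = 24 mm: the cube does not reach this height (z outside [0, 18]); the cone at (6, 12) is not intersected at this z (z outside [5, 9]); the cube at (1.5, 2) does not reach this height (z outside [3.5, 15.5]); Combining (union): nothing is present at this height; the cube at (4, 2.5) is present — its section is the full 5×28.5 rectangle (perimeter 67.00 mm); Taking the union: only the 5×28.5 cube at (4, 2.5) is present, so the union is just that shape — boundary = 67.00 mm. Overall, the cross-section is a single solid region. Total boundary length (outer) = 67.00 mm.

67.00 mm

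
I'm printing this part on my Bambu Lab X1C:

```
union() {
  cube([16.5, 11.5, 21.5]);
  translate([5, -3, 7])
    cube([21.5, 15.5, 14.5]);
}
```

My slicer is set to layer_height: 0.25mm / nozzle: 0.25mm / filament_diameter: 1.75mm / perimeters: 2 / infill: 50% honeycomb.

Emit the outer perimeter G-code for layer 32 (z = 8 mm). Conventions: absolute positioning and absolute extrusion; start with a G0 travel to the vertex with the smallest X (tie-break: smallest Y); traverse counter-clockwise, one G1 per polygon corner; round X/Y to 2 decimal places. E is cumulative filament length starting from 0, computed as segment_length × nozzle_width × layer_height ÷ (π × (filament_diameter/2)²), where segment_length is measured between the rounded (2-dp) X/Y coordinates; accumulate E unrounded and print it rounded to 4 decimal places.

At z = 8 mm: the 16.5×11.5 cube contributes its full rectangle; the cube at (5, -3) is present — its section is the full 21.5×15.5 rectangle; Merging all regions: the regions partially overlap (shared area 132.25 mm²), so overlapping operands fuse into one piece — 1 connected region. The outline is a single polygon with 8 vertices. Extrusion per mm of travel: 0.25 × 0.25 / (π × 0.875²) = 0.025984. Accumulating E over each segment gives final E = 2.1827.

G0 X0.00 Y0.00 Z8.00
G1 X5.00 Y0.00 E0.1299
G1 X5.00 Y-3.00 E0.2079
G1 X26.50 Y-3.00 E0.7665
G1 X26.50 Y12.50 E1.1693
G1 X5.00 Y12.50 E1.7280
G1 X5.00 Y11.50 E1.7540
G1 X0.00 Y11.50 E1.8839
G1 X0.00 Y0.00 E2.1827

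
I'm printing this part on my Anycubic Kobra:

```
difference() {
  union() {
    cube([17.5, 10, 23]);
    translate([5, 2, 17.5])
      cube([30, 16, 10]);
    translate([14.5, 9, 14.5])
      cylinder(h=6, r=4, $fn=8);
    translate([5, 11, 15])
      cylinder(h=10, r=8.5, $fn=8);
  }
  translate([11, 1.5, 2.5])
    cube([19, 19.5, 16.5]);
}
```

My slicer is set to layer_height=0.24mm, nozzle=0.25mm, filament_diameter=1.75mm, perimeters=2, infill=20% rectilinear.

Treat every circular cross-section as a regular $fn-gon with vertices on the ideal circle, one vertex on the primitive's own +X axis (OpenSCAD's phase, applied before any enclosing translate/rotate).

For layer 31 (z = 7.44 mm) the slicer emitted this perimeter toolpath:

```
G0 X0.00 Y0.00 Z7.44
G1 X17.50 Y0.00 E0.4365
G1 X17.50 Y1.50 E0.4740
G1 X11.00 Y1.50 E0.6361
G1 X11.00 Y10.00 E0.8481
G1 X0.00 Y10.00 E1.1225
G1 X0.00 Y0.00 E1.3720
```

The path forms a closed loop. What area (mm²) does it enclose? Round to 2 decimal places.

119.75 mm²

Apply the shoelace formula to the sequence of (X, Y) vertices; enclosed area = 119.75 mm².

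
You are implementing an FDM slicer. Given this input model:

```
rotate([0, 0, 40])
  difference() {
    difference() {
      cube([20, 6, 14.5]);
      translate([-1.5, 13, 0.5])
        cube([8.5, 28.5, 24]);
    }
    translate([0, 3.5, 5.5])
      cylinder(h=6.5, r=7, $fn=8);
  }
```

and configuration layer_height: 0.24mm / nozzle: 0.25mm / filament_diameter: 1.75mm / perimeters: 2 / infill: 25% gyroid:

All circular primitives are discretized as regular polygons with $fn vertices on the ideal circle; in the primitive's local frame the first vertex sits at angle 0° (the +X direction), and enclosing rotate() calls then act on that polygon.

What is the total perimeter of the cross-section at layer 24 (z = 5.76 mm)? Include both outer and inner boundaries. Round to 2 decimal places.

At z = 5.76 mm: the 20×6 cube contributes its full rectangle (perimeter 52.00 mm); the cube at (-1.5, 13) is present — its section is the full 8.5×28.5 rectangle (perimeter 74.00 mm); After the difference (first − rest): starting from the 20×6 cube, the 8.5×28.5 cube at (-1.5, 13) misses the remaining region (no effect) — boundary = 52.00 mm; the r=7 cylinder at (0, 3.5) contributes a regular 8-gon of circumradius 7 (perimeter = 2·8·7.000·sin(180°/8) = 42.86 mm); Taking the first minus the rest: starting from the result so far, the r=7 cylinder at (0, 3.5) partially overlaps it — only the 38.17 mm² overlap (of its 138.59 mm²) is removed, clipping the outline — boundary = 40.98 mm; (rotated 40° about Z; rotation is an isometry so areas/perimeters/island counts are preserved). Overall, the cross-section is a single solid region. Total boundary length (outer) = 40.98 mm.

40.98 mm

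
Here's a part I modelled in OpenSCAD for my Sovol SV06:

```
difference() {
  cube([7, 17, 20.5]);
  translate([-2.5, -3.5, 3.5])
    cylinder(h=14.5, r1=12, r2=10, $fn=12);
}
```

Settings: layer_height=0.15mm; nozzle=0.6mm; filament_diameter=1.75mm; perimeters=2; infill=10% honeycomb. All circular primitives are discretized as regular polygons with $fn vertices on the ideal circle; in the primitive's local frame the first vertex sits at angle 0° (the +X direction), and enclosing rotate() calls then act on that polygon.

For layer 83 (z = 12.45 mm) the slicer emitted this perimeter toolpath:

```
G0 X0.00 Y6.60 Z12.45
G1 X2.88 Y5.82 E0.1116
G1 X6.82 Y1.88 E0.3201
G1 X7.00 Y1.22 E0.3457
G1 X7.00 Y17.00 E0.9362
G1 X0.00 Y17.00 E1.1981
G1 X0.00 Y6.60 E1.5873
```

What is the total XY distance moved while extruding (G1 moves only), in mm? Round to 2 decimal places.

Sum the Euclidean lengths of each G1 segment: total = 42.42 mm.

42.42 mm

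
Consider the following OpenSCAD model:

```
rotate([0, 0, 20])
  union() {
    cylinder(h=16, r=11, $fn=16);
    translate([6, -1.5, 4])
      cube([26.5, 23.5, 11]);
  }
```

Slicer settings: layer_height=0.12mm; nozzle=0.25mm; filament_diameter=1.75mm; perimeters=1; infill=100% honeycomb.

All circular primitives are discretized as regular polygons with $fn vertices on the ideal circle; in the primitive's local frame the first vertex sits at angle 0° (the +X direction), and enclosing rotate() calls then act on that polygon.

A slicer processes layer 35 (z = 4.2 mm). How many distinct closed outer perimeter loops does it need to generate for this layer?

At z = 4.2 mm: the r=11 cylinder gives a regular 16-gon of circumradius 11 (constant along its height); the 26.5×23.5 cube at (6, -1.5) contributes its full rectangle; Taking the union: the regions partially overlap (shared area 38.22 mm²), so overlapping operands fuse into one piece — 1 connected region; (rotated 20° about Z; rotation is an isometry so areas/perimeters/island counts are preserved). The result has 1 disconnected region.

1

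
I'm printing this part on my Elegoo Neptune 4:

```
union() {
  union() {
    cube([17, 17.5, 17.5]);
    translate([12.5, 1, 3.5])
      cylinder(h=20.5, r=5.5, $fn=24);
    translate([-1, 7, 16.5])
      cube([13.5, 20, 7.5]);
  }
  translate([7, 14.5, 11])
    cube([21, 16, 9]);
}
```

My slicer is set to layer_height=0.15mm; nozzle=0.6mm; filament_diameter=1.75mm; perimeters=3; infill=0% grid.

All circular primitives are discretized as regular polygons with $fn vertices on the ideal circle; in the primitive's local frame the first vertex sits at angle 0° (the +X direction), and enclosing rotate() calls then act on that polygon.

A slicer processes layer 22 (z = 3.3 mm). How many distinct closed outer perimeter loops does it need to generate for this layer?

At z = 3.3 mm: the cube (footprint 17×17.5) is included at this height; the cylinder at (12.5, 1) is absent (z outside [3.5, 24]); the cube at (-1, 7) is absent (z outside [16.5, 24]); Merging all regions: only the 17×17.5 cube is present, so the union is just that shape — 1 connected region; the cube at (7, 14.5) does not reach this height (z outside [11, 20]); Merging all regions: only that combined region is present, so the union is just that shape — 1 connected region. The result has 1 disconnected region.

1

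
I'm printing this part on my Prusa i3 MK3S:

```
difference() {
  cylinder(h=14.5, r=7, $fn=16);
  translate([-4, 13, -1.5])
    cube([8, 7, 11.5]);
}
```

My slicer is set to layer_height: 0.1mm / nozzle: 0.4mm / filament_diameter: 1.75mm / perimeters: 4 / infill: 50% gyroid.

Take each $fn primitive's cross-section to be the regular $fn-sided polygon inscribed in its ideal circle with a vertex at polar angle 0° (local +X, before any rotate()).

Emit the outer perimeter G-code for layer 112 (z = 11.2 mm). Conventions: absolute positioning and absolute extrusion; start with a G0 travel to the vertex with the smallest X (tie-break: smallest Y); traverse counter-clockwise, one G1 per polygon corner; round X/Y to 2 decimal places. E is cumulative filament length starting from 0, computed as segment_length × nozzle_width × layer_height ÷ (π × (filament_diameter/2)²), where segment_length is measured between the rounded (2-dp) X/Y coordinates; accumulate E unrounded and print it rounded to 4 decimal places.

G0 X-7.00 Y0.00 Z11.20
G1 X-6.47 Y-2.68 E0.0454
G1 X-4.95 Y-4.95 E0.0909
G1 X-2.68 Y-6.47 E0.1363
G1 X0.00 Y-7.00 E0.1817
G1 X2.68 Y-6.47 E0.2272
G1 X4.95 Y-4.95 E0.2726
G1 X6.47 Y-2.68 E0.3180
G1 X7.00 Y0.00 E0.3635
G1 X6.47 Y2.68 E0.4089
G1 X4.95 Y4.95 E0.4543
G1 X2.68 Y6.47 E0.4997
G1 X0.00 Y7.00 E0.5452
G1 X-2.68 Y6.47 E0.5906
G1 X-4.95 Y4.95 E0.6360
G1 X-6.47 Y2.68 E0.6815
G1 X-7.00 Y0.00 E0.7269

At z = 11.2 mm: the cylinder: section is a regular 16-gon, circumradius r=7; the cube at (-4, 13) does not reach this height (z outside [-1.5, 10]); Subtracting the remaining from the first: none of the subtracted shapes is present at this height, so the r=7 cylinder is unchanged — 1 connected region. The outline is a single polygon with 16 vertices. Extrusion per mm of travel: 0.4 × 0.1 / (π × 0.875²) = 0.016630. Accumulating E over each segment gives final E = 0.7269.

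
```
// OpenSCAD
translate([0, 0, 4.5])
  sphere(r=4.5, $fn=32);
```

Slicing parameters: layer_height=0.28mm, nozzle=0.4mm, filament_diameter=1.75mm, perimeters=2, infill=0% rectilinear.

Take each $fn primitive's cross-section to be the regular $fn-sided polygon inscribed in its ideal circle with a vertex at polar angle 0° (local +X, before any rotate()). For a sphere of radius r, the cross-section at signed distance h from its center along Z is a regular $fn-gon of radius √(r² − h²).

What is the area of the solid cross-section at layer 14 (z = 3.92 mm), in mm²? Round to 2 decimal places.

At z = 3.92 mm: the r=4.5 sphere slices to a regular 32-gon of circumradius 4.462 (√(r²−h²) with h=0.58 from center) (area = (32/2)·4.462²·sin(360°/32) = 62.16 mm²). Overall, the cross-section is a single solid region. Net area = 62.16 mm².

62.16 mm²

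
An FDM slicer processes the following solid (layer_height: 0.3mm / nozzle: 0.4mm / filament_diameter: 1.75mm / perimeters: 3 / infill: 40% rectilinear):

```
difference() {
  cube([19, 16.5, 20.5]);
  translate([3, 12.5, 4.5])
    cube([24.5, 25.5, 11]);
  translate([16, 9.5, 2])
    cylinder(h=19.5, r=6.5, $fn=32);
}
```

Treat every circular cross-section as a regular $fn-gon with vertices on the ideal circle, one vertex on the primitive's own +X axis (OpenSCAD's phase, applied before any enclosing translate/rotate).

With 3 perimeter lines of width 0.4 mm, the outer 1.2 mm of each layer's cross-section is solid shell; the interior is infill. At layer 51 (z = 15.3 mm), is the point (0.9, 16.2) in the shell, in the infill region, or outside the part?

At z = 15.3 mm: the cube (footprint 19×16.5) is included at this height; the cube at (3, 12.5) is present — its section is the full 24.5×25.5 rectangle; the cylinder at (16, 9.5): section is a regular 32-gon, circumradius r=6.5; Subtracting the remaining from the first: starting from the 19×16.5 cube, the 24.5×25.5 cube at (3, 12.5) partially overlaps it — only the 64.00 mm² overlap (of its 624.75 mm²) is removed, clipping the outline; the r=6.5 cylinder at (16, 9.5) partially overlaps it — only the 79.41 mm² overlap (of its 131.88 mm²) is removed, clipping the outline — 1 connected region. Overall, the cross-section is a single solid region. The nearest boundary edge runs (0.00, 16.50)→(3.00, 16.50); distance from the point to it = 0.30 mm. The point is inside the cross-section, 0.30 mm from the nearest boundary — within the 1.2 mm shell band (3 × 0.4).

shell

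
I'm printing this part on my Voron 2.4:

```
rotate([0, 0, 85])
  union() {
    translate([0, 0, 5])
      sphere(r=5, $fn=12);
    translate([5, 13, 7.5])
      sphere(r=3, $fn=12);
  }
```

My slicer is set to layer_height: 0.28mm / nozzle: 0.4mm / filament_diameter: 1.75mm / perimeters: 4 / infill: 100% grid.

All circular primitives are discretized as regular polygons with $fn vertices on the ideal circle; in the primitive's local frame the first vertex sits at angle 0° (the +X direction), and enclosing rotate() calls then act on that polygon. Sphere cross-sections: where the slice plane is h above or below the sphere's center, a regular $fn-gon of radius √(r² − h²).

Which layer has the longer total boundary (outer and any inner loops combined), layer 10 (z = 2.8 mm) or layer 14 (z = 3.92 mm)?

Layer 10 (z = 2.8): the sphere: section is a regular 12-gon, circumradius = √(r²−h²) = √(5²−2.2²) = 4.490 (perimeter = 2·12·4.490·sin(180°/12) = 27.89 mm); the sphere at (5, 13) is not intersected at this z (|z−center|=4.700 > r=3); Taking the union: only the r=5 sphere is present, so the union is just that shape — boundary = 27.89 mm; (whole slice rotated 85° about Z — lengths, areas and connectivity unchanged). So its perimeter = 27.89 mm. Layer 14 (z = 3.92): the r=5 sphere contributes a regular 12-gon of circumradius √(5²−1.08²) = 4.882 (perimeter = 2·12·4.882·sin(180°/12) = 30.33 mm); the sphere at (5, 13) is not intersected at this z (|z−center|=3.580 > r=3); Combining (union): only the r=5 sphere is present, so the union is just that shape — boundary = 30.33 mm; (rotated 85° about Z; rotation is an isometry so areas/perimeters/island counts are preserved). So its perimeter = 30.33 mm. Layer 14 is larger (30.33 vs 27.89 mm).

layer 14 (z = 3.92 mm)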